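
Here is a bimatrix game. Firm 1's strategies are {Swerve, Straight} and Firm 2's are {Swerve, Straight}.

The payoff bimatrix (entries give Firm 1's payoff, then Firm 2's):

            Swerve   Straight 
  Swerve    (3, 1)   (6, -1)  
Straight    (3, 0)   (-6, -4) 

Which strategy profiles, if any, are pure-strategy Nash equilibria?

(Swerve, Swerve) and (Straight, Swerve)

(Swerve, Swerve): Firm 1 gets 3 ≥ 3 from Straight, and Firm 2 gets 1 ≥ -1 from Straight — Nash equilibrium.
(Swerve, Straight): Firm 2 prefers Swerve (1 > -1) — not an equilibrium.
(Straight, Swerve): Firm 1 gets 3 ≥ 3 from Swerve, and Firm 2 gets 0 ≥ -4 from Straight — Nash equilibrium.
(Straight, Straight): Firm 1 prefers Swerve (6 > -6); Firm 2 prefers Swerve (0 > -4) — not an equilibrium.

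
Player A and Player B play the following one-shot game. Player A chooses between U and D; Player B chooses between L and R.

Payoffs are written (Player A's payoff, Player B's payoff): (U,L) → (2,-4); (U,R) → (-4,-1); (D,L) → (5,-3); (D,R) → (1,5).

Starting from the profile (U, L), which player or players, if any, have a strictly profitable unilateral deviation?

Player A at (U, L) earns 2; deviating to D yields 5 — a strict improvement.
Player B earns -4; deviating to R yields -1 — a strict improvement.
Both Player A and Player B have strictly profitable deviations.

Both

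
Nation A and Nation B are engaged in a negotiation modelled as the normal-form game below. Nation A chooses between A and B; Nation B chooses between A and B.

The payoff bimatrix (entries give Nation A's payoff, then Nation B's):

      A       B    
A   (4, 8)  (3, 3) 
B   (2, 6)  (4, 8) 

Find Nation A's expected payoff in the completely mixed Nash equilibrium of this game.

First find y, the probability Nation B plays A, from Nation A's indifference between A and B: 4y + 3(1−y) = 2y + 4(1−y), giving y = 1/3.
Since Nation A is indifferent in equilibrium, Nation A's expected payoff equals the payoff from either row against (1/3, 2/3). Using A: 4(1/3) + 3(2/3) = 10/3.

10/3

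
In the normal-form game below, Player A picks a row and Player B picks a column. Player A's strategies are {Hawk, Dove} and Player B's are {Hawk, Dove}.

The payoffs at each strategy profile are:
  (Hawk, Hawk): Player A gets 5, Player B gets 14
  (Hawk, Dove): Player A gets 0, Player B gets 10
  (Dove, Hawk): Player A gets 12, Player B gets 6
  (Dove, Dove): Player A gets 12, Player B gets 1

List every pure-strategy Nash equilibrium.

(Hawk, Hawk): Player A prefers Dove (12 > 5) — not an equilibrium.
(Hawk, Dove): Player A prefers Dove (12 > 0); Player B prefers Hawk (14 > 10) — not an equilibrium.
(Dove, Hawk): Player A gets 12 ≥ 5 from Hawk, and Player B gets 6 ≥ 1 from Dove — Nash equilibrium.
(Dove, Dove): Player B prefers Hawk (6 > 1) — not an equilibrium.

(Dove, Hawk)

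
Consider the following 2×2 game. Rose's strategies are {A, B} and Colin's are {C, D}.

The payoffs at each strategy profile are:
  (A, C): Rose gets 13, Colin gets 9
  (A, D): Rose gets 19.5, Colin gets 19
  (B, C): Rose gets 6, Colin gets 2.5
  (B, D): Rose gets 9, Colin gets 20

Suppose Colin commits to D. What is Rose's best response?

A

Against D, Rose earns 19.5 from A and 9 from B.
So A is the best response.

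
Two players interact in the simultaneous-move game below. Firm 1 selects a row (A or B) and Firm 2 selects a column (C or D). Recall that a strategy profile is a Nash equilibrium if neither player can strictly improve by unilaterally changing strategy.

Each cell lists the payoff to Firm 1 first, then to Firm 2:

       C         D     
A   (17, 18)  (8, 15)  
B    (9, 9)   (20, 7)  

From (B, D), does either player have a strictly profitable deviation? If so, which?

Firm 1 at (B, D) earns 20; deviating to A yields 8 — not better.
Firm 2 earns 7; deviating to C yields 9 — a strict improvement.
Only Firm 2 has a strictly profitable deviation.

Firm 2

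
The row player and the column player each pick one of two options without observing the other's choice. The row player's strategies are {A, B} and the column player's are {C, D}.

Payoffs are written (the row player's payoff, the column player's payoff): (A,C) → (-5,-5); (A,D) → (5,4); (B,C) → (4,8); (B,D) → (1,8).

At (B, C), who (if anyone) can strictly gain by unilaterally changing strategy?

Neither

The row player at (B, C) earns 4; deviating to A yields -5 — not better.
The column player earns 8; deviating to D yields 8 — not better.
Neither player can strictly improve; the profile is a Nash equilibrium.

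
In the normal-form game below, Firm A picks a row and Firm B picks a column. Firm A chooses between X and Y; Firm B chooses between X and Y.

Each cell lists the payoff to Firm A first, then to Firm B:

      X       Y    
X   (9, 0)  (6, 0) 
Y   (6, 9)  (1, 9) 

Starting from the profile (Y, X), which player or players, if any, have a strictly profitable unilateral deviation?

Firm A

Firm A at (Y, X) earns 6; deviating to X yields 9 — a strict improvement.
Firm B earns 9; deviating to Y yields 9 — not better.
Only Firm A has a strictly profitable deviation.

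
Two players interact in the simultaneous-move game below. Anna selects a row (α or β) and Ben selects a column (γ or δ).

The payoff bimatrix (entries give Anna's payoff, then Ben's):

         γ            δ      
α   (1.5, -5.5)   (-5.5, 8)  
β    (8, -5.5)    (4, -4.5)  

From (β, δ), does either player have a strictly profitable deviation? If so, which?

Anna at (β, δ) earns 4; deviating to α yields -5.5 — not better.
Ben earns -4.5; deviating to γ yields -5.5 — not better.
Neither player can strictly improve; the profile is a Nash equilibrium.

Neither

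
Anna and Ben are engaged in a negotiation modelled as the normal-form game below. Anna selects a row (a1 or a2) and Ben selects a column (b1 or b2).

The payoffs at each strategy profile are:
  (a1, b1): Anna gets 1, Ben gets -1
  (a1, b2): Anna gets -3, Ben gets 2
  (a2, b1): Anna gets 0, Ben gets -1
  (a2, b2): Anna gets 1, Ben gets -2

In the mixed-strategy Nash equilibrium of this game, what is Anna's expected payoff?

1/5

First find y, the probability Ben plays b1, from Anna's indifference between a1 and a2: y − 3(1−y) = (1−y), giving y = 4/5.
Since Anna is indifferent in equilibrium, Anna's expected payoff equals the payoff from either row against (4/5, 1/5). Using a1: (4/5) − 3(1/5) = 1/5.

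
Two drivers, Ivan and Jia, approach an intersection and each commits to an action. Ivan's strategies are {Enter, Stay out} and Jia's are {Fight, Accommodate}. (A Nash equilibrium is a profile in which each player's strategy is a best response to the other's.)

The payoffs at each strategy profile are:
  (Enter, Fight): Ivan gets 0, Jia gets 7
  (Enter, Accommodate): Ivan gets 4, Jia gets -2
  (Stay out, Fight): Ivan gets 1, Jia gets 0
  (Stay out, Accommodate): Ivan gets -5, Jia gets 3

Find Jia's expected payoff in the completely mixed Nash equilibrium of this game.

7/4

First find x, the probability Ivan plays Enter, from Jia's indifference between Fight and Accommodate: 7x = −2x + 3(1−x), giving x = 1/4.
Since Jia is indifferent in equilibrium, Jia's expected payoff equals the payoff from either column against (1/4, 3/4). Using Fight: 7(1/4) = 7/4.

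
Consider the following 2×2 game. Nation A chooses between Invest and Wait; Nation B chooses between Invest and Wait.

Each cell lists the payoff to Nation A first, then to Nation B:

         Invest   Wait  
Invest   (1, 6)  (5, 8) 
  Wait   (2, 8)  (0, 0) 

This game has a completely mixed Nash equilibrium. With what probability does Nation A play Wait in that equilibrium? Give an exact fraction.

1/5

Let p be the probability that Nation A plays Invest. In a completely mixed equilibrium, Nation B must be indifferent between Invest and Wait.
Nation B's expected payoff from Invest is 6p + 8(1−p); from Wait it is 8p.
Setting these equal: −2p + 8 = 8p, so p = 4/5.
Therefore Nation A plays Wait with probability 1 − 4/5 = 1/5.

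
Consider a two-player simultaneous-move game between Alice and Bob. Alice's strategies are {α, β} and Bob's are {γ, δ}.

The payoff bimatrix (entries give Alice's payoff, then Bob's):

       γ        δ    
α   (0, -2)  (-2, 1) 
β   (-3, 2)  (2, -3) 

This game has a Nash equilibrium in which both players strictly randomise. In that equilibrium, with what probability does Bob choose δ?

3/7

Let q be the probability that Bob plays γ. In a completely mixed equilibrium, Alice must be indifferent between α and β.
Alice's expected payoff from α is −2(1−q); from β it is −3q + 2(1−q).
Setting these equal: 2q − 2 = −5q + 2, so q = 4/7.
Therefore Bob plays δ with probability 1 − 4/7 = 3/7.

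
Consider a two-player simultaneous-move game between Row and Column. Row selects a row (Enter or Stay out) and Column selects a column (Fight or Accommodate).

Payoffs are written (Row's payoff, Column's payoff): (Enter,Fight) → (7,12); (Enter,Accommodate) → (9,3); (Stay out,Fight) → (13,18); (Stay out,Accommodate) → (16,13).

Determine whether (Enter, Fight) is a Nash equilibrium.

At (Enter, Fight), Row earns 7; switching to Stay out would give 13, so Row would deviate.
Column earns 12; switching to Accommodate would give 3, so Column has no profitable deviation.
Since at least one player can profitably deviate, this is not a Nash equilibrium.

No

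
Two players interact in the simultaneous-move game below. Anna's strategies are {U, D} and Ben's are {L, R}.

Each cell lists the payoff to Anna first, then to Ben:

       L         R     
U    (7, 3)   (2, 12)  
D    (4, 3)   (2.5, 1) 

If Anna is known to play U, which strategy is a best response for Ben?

R

Against U, Ben earns 3 from L and 12 from R.
So R is the best response.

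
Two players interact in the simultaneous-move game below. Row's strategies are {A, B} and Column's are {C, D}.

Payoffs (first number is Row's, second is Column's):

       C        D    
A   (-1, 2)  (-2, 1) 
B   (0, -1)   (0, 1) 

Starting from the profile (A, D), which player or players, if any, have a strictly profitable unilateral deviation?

Both

Row at (A, D) earns -2; deviating to B yields 0 — a strict improvement.
Column earns 1; deviating to C yields 2 — a strict improvement.
Both Row and Column have strictly profitable deviations.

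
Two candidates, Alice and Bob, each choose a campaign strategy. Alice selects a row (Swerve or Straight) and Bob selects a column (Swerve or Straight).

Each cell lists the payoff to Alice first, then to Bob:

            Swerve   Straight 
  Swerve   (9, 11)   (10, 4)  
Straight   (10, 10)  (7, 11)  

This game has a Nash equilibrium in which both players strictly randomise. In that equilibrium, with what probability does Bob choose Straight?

1/4

Let c be the probability that Bob plays Swerve. In a completely mixed equilibrium, Alice must be indifferent between Swerve and Straight.
Alice's expected payoff from Swerve is 9c + 10(1−c); from Straight it is 10c + 7(1−c).
Setting these equal: −c + 10 = 3c + 7, so c = 3/4.
Therefore Bob plays Straight with probability 1 − 3/4 = 1/4.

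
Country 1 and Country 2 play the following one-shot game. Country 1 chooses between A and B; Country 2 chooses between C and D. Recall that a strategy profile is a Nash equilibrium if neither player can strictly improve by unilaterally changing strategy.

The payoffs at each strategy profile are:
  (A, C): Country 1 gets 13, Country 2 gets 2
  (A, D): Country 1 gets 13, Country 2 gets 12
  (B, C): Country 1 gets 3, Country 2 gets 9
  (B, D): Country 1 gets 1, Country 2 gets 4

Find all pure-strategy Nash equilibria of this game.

(A, C): Country 2 prefers D (12 > 2) — not an equilibrium.
(A, D): Country 1 gets 13 ≥ 1 from B, and Country 2 gets 12 ≥ 2 from C — Nash equilibrium.
(B, C): Country 1 prefers A (13 > 3) — not an equilibrium.
(B, D): Country 1 prefers A (13 > 1); Country 2 prefers C (9 > 4) — not an equilibrium.

(A, D)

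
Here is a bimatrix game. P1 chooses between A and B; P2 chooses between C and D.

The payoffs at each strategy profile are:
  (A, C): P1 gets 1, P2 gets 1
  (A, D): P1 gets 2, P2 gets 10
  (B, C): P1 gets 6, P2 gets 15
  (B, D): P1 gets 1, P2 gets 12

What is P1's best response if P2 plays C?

Against C, P1 earns 1 from A and 6 from B.
So B is the best response.

B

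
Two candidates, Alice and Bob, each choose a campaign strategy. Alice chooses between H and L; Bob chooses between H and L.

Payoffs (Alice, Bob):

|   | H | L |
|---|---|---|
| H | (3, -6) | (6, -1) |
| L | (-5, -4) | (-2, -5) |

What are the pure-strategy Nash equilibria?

(H, L)

(H, H): Bob prefers L (-1 > -6) — not an equilibrium.
(H, L): Alice gets 6 ≥ -2 from L, and Bob gets -1 ≥ -6 from H — Nash equilibrium.
(L, H): Alice prefers H (3 > -5) — not an equilibrium.
(L, L): Alice prefers H (6 > -2); Bob prefers H (-4 > -5) — not an equilibrium.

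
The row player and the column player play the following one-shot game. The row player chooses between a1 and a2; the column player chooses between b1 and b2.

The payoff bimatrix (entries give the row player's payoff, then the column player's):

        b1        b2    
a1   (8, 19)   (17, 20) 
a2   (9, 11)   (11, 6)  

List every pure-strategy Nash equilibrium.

(a1, b2) and (a2, b1)

(a1, b1): the row player prefers a2 (9 > 8); the column player prefers b2 (20 > 19) — not an equilibrium.
(a1, b2): the row player gets 17 ≥ 11 from a2, and the column player gets 20 ≥ 19 from b1 — Nash equilibrium.
(a2, b1): the row player gets 9 ≥ 8 from a1, and the column player gets 11 ≥ 6 from b2 — Nash equilibrium.
(a2, b2): the row player prefers a1 (17 > 11); the column player prefers b1 (11 > 6) — not an equilibrium.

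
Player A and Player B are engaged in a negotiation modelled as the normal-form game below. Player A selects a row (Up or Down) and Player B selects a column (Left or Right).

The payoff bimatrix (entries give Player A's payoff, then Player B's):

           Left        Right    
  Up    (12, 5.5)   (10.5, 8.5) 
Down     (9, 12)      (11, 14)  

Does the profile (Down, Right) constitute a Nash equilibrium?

Yes

At (Down, Right), Player A earns 11; switching to Up would give 10.5, so Player A has no profitable deviation.
Player B earns 14; switching to Left would give 12, so Player B has no profitable deviation.
Neither player can gain by a unilateral deviation, so this profile is a Nash equilibrium.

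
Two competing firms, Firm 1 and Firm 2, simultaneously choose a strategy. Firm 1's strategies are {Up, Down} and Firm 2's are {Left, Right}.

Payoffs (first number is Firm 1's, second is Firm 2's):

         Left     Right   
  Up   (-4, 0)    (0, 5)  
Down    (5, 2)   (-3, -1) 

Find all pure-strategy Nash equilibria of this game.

(Up, Left): Firm 1 prefers Down (5 > -4); Firm 2 prefers Right (5 > 0) — not an equilibrium.
(Up, Right): Firm 1 gets 0 ≥ -3 from Down, and Firm 2 gets 5 ≥ 0 from Left — Nash equilibrium.
(Down, Left): Firm 1 gets 5 ≥ -4 from Up, and Firm 2 gets 2 ≥ -1 from Right — Nash equilibrium.
(Down, Right): Firm 1 prefers Up (0 > -3); Firm 2 prefers Left (2 > -1) — not an equilibrium.

(Up, Right) and (Down, Left)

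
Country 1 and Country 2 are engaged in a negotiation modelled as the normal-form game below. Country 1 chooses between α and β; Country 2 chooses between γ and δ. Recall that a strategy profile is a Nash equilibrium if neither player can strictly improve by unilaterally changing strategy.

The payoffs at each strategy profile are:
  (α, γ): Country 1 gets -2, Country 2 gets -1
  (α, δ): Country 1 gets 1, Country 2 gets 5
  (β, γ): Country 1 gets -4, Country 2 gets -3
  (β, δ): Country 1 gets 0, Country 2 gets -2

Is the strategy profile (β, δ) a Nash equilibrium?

At (β, δ), Country 1 earns 0; switching to α would give 1, so Country 1 would deviate.
Country 2 earns -2; switching to γ would give -3, so Country 2 has no profitable deviation.
Since at least one player can profitably deviate, this is not a Nash equilibrium.

No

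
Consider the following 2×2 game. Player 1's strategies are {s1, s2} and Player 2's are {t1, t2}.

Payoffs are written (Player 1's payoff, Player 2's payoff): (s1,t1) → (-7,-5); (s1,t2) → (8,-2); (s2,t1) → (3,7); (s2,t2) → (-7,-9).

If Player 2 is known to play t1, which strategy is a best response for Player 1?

Against t1, Player 1 earns -7 from s1 and 3 from s2.
So s2 is the best response.

s2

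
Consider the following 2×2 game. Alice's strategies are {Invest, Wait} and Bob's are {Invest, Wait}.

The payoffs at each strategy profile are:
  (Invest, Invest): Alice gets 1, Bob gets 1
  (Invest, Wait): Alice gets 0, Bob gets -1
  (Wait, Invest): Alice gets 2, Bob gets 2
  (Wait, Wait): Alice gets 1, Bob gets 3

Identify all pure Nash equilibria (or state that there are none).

(Invest, Invest): Alice prefers Wait (2 > 1) — not an equilibrium.
(Invest, Wait): Alice prefers Wait (1 > 0); Bob prefers Invest (1 > -1) — not an equilibrium.
(Wait, Invest): Bob prefers Wait (3 > 2) — not an equilibrium.
(Wait, Wait): Alice gets 1 ≥ 0 from Invest, and Bob gets 3 ≥ 2 from Invest — Nash equilibrium.

(Wait, Wait)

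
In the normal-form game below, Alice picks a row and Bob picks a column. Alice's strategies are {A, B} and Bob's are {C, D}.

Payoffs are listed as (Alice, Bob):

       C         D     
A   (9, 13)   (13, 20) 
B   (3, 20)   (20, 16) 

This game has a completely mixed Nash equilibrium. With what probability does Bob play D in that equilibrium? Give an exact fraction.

6/13

Let c be the probability that Bob plays C. In a completely mixed equilibrium, Alice must be indifferent between A and B.
Alice's expected payoff from A is 9c + 13(1−c); from B it is 3c + 20(1−c).
Setting these equal: −4c + 13 = −17c + 20, so c = 7/13.
Therefore Bob plays D with probability 1 − 7/13 = 6/13.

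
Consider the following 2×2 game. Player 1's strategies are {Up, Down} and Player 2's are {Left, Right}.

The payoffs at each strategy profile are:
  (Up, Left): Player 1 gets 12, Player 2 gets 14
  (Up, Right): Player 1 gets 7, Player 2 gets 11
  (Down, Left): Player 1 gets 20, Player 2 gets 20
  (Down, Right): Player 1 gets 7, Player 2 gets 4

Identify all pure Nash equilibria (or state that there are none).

(Down, Left)

(Up, Left): Player 1 prefers Down (20 > 12) — not an equilibrium.
(Up, Right): Player 2 prefers Left (14 > 11) — not an equilibrium.
(Down, Left): Player 1 gets 20 ≥ 12 from Up, and Player 2 gets 20 ≥ 4 from Right — Nash equilibrium.
(Down, Right): Player 2 prefers Left (20 > 4) — not an equilibrium.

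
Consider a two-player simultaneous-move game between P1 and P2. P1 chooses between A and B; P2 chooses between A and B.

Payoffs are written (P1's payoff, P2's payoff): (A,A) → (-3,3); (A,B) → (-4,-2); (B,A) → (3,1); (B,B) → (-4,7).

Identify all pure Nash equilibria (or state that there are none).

(B, B)

(A, A): P1 prefers B (3 > -3) — not an equilibrium.
(A, B): P2 prefers A (3 > -2) — not an equilibrium.
(B, A): P2 prefers B (7 > 1) — not an equilibrium.
(B, B): P1 gets -4 ≥ -4 from A, and P2 gets 7 ≥ 1 from A — Nash equilibrium.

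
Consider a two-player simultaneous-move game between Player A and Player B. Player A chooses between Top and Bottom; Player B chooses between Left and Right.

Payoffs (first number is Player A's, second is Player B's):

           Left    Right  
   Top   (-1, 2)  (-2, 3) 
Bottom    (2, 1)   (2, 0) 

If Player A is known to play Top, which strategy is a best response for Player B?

Against Top, Player B earns 2 from Left and 3 from Right.
So Right is the best response.

Right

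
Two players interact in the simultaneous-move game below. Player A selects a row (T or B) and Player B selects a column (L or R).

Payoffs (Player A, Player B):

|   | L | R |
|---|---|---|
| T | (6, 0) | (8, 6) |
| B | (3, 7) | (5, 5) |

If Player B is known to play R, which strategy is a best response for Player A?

T

Against R, Player A earns 8 from T and 5 from B.
So T is the best response.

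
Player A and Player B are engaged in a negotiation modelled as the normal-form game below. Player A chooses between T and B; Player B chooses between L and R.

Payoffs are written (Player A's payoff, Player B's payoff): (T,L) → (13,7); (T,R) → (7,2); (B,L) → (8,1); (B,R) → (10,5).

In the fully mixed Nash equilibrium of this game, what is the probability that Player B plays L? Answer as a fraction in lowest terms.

Let q be the probability that Player B plays L. In a completely mixed equilibrium, Player A must be indifferent between T and B.
Player A's expected payoff from T is 13q + 7(1−q); from B it is 8q + 10(1−q).
Setting these equal: 6q + 7 = −2q + 10, so q = 3/8.

3/8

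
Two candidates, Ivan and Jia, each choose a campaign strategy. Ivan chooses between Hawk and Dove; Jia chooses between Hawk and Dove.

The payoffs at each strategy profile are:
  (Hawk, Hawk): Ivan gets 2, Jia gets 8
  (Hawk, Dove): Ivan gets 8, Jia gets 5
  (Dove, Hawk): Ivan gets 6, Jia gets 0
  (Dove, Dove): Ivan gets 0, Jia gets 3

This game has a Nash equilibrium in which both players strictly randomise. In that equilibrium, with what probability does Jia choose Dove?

Let q be the probability that Jia plays Hawk. In a completely mixed equilibrium, Ivan must be indifferent between Hawk and Dove.
Ivan's expected payoff from Hawk is 2q + 8(1−q); from Dove it is 6q.
Setting these equal: −6q + 8 = 6q, so q = 2/3.
Therefore Jia plays Dove with probability 1 − 2/3 = 1/3.

1/3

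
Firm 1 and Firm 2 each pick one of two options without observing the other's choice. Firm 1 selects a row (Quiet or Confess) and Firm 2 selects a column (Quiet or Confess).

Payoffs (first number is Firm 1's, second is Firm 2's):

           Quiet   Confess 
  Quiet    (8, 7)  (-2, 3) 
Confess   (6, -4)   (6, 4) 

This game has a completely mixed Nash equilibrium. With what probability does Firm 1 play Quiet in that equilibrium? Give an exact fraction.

Let r be the probability that Firm 1 plays Quiet. In a completely mixed equilibrium, Firm 2 must be indifferent between Quiet and Confess.
Firm 2's expected payoff from Quiet is 7r − 4(1−r); from Confess it is 3r + 4(1−r).
Setting these equal: 11r − 4 = −r + 4, so r = 2/3.

2/3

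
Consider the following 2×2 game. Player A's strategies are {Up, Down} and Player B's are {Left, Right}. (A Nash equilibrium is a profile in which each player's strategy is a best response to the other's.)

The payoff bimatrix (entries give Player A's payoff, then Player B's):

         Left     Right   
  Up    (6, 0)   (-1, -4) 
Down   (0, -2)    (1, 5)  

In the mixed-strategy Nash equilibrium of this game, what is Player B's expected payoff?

-8/11

First find p, the probability Player A plays Up, from Player B's indifference between Left and Right: −2(1−p) = −4p + 5(1−p), giving p = 7/11.
Since Player B is indifferent in equilibrium, Player B's expected payoff equals the payoff from either column against (7/11, 4/11). Using Left: −2(4/11) = -8/11.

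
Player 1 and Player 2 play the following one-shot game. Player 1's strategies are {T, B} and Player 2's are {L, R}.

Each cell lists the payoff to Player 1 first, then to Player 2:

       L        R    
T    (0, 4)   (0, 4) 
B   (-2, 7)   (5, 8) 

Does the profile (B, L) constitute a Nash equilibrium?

At (B, L), Player 1 earns -2; switching to T would give 0, so Player 1 would deviate.
Player 2 earns 7; switching to R would give 8, so Player 2 would deviate.
Since at least one player can profitably deviate, this is not a Nash equilibrium.

No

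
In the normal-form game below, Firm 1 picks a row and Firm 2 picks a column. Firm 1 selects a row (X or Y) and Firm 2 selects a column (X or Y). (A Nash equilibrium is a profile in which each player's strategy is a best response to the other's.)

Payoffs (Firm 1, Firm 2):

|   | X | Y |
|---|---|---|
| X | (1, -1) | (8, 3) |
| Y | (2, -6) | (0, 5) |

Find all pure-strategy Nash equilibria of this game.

(X, X): Firm 1 prefers Y (2 > 1); Firm 2 prefers Y (3 > -1) — not an equilibrium.
(X, Y): Firm 1 gets 8 ≥ 0 from Y, and Firm 2 gets 3 ≥ -1 from X — Nash equilibrium.
(Y, X): Firm 2 prefers Y (5 > -6) — not an equilibrium.
(Y, Y): Firm 1 prefers X (8 > 0) — not an equilibrium.

(X, Y)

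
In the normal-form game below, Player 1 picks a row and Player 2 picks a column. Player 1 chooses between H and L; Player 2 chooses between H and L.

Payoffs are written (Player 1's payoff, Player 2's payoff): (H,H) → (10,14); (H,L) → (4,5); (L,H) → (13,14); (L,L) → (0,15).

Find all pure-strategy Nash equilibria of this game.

none

(H, H): Player 1 prefers L (13 > 10) — not an equilibrium.
(H, L): Player 2 prefers H (14 > 5) — not an equilibrium.
(L, H): Player 2 prefers L (15 > 14) — not an equilibrium.
(L, L): Player 1 prefers H (4 > 0) — not an equilibrium.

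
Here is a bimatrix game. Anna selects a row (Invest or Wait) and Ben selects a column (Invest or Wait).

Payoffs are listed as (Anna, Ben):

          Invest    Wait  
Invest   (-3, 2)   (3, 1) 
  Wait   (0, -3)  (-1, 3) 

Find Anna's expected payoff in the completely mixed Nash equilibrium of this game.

-3/7

First find q, the probability Ben plays Invest, from Anna's indifference between Invest and Wait: −3q + 3(1−q) = −(1−q), giving q = 4/7.
Since Anna is indifferent in equilibrium, Anna's expected payoff equals the payoff from either row against (4/7, 3/7). Using Invest: −3(4/7) + 3(3/7) = -3/7.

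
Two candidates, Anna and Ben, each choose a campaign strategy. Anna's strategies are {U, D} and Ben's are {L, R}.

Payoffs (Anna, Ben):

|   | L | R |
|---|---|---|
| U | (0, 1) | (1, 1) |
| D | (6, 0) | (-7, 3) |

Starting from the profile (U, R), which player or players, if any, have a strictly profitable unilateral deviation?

Anna at (U, R) earns 1; deviating to D yields -7 — not better.
Ben earns 1; deviating to L yields 1 — not better.
Neither player can strictly improve; the profile is a Nash equilibrium.

Neither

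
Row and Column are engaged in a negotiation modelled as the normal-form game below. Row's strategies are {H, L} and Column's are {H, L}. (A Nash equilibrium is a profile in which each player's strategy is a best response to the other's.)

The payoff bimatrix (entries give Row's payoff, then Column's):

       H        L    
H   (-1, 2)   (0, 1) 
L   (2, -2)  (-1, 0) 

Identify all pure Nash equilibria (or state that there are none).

(H, H): Row prefers L (2 > -1) — not an equilibrium.
(H, L): Column prefers H (2 > 1) — not an equilibrium.
(L, H): Column prefers L (0 > -2) — not an equilibrium.
(L, L): Row prefers H (0 > -1) — not an equilibrium.

none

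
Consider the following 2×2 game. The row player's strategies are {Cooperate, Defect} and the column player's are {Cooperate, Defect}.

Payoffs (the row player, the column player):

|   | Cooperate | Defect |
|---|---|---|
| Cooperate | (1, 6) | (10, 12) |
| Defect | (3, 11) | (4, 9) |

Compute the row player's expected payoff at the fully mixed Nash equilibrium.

13/4

First find y, the probability the column player plays Cooperate, from the row player's indifference between Cooperate and Defect: y + 10(1−y) = 3y + 4(1−y), giving y = 3/4.
Since the row player is indifferent in equilibrium, the row player's expected payoff equals the payoff from either row against (3/4, 1/4). Using Cooperate: (3/4) + 10(1/4) = 13/4.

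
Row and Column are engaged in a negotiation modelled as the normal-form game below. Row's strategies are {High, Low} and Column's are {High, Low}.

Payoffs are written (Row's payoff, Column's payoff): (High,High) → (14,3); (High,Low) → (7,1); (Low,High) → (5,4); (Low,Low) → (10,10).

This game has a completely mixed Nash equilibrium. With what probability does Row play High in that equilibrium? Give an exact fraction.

3/4

Let x be the probability that Row plays High. In a completely mixed equilibrium, Column must be indifferent between High and Low.
Column's expected payoff from High is 3x + 4(1−x); from Low it is x + 10(1−x).
Setting these equal: −x + 4 = −9x + 10, so x = 3/4.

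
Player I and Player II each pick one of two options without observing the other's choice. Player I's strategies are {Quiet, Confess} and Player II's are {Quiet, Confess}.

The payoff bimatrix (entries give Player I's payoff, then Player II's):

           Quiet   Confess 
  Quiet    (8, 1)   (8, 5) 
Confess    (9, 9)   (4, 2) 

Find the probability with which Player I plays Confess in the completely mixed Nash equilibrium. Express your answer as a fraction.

4/11

Let x be the probability that Player I plays Quiet. In a completely mixed equilibrium, Player II must be indifferent between Quiet and Confess.
Player II's expected payoff from Quiet is x + 9(1−x); from Confess it is 5x + 2(1−x).
Setting these equal: −8x + 9 = 3x + 2, so x = 7/11.
Therefore Player I plays Confess with probability 1 − 7/11 = 4/11.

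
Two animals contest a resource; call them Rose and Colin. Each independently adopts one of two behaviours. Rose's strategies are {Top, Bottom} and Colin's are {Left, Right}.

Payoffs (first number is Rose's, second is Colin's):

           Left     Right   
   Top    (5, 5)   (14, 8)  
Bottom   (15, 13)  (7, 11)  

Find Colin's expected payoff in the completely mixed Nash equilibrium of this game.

49/5

First find p, the probability Rose plays Top, from Colin's indifference between Left and Right: 5p + 13(1−p) = 8p + 11(1−p), giving p = 2/5.
Since Colin is indifferent in equilibrium, Colin's expected payoff equals the payoff from either column against (2/5, 3/5). Using Left: 5(2/5) + 13(3/5) = 49/5.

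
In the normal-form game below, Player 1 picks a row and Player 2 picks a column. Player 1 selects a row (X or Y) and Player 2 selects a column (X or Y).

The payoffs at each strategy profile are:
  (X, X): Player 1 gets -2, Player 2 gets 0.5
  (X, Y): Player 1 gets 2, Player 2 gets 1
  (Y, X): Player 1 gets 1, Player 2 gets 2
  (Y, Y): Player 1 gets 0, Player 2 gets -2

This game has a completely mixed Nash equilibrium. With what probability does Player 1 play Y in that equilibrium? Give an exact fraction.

1/9

Let r be the probability that Player 1 plays X. In a completely mixed equilibrium, Player 2 must be indifferent between X and Y.
Player 2's expected payoff from X is 0.5r + 2(1−r); from Y it is r − 2(1−r).
Setting these equal: −1.5r + 2 = 3r − 2, so r = 8/9.
Therefore Player 1 plays Y with probability 1 − 8/9 = 1/9.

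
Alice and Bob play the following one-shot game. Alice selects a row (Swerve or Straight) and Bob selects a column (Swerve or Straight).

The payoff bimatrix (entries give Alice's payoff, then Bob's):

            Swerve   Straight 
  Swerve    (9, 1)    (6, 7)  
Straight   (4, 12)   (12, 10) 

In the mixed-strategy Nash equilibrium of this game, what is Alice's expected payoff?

First find y, the probability Bob plays Swerve, from Alice's indifference between Swerve and Straight: 9y + 6(1−y) = 4y + 12(1−y), giving y = 6/11.
Since Alice is indifferent in equilibrium, Alice's expected payoff equals the payoff from either row against (6/11, 5/11). Using Swerve: 9(6/11) + 6(5/11) = 84/11.

84/11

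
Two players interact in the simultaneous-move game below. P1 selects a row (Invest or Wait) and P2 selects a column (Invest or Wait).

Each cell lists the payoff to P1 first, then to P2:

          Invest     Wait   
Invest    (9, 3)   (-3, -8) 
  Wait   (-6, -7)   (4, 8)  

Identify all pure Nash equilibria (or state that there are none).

(Invest, Invest): P1 gets 9 ≥ -6 from Wait, and P2 gets 3 ≥ -8 from Wait — Nash equilibrium.
(Invest, Wait): P1 prefers Wait (4 > -3); P2 prefers Invest (3 > -8) — not an equilibrium.
(Wait, Invest): P1 prefers Invest (9 > -6); P2 prefers Wait (8 > -7) — not an equilibrium.
(Wait, Wait): P1 gets 4 ≥ -3 from Invest, and P2 gets 8 ≥ -7 from Invest — Nash equilibrium.

(Invest, Invest) and (Wait, Wait)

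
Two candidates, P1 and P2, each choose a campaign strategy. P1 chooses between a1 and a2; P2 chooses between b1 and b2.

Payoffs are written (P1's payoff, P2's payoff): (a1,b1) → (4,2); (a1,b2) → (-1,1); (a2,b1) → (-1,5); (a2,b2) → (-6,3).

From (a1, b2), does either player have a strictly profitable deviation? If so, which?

P2

P1 at (a1, b2) earns -1; deviating to a2 yields -6 — not better.
P2 earns 1; deviating to b1 yields 2 — a strict improvement.
Only P2 has a strictly profitable deviation.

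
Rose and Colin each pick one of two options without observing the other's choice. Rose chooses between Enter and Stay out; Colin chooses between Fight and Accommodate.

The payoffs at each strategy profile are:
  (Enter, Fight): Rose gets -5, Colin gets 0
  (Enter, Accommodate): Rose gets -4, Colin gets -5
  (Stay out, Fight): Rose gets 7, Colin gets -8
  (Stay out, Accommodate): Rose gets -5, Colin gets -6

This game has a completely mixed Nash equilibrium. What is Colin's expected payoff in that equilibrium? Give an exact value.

-40/7

First find p, the probability Rose plays Enter, from Colin's indifference between Fight and Accommodate: −8(1−p) = −5p − 6(1−p), giving p = 2/7.
Since Colin is indifferent in equilibrium, Colin's expected payoff equals the payoff from either column against (2/7, 5/7). Using Fight: −8(5/7) = -40/7.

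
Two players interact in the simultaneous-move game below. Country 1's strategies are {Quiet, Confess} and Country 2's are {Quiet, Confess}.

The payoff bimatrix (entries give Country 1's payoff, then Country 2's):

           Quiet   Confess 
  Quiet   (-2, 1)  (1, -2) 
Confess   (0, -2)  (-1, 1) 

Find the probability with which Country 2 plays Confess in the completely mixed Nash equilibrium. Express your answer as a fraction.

Let q be the probability that Country 2 plays Quiet. In a completely mixed equilibrium, Country 1 must be indifferent between Quiet and Confess.
Country 1's expected payoff from Quiet is −2q + (1−q); from Confess it is −(1−q).
Setting these equal: −3q + 1 = q − 1, so q = 1/2.
Therefore Country 2 plays Confess with probability 1 − 1/2 = 1/2.

1/2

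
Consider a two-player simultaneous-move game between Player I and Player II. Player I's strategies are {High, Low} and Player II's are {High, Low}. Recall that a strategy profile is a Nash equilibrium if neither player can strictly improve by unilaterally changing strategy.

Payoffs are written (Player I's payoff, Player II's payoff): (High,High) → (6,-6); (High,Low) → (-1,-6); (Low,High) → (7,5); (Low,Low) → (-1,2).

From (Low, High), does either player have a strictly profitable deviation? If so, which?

Neither

Player I at (Low, High) earns 7; deviating to High yields 6 — not better.
Player II earns 5; deviating to Low yields 2 — not better.
Neither player can strictly improve; the profile is a Nash equilibrium.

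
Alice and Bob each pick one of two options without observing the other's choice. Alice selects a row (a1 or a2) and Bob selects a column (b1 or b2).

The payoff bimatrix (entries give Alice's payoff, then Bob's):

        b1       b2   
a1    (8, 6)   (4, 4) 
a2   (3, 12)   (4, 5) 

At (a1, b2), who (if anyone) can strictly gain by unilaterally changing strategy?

Alice at (a1, b2) earns 4; deviating to a2 yields 4 — not better.
Bob earns 4; deviating to b1 yields 6 — a strict improvement.
Only Bob has a strictly profitable deviation.

Bob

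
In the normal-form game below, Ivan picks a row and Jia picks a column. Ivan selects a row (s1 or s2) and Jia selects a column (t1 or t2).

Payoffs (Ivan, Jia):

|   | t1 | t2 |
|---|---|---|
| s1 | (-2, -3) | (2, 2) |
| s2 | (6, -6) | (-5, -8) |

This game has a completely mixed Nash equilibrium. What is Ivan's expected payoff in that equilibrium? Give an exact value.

2/15

First find y, the probability Jia plays t1, from Ivan's indifference between s1 and s2: −2y + 2(1−y) = 6y − 5(1−y), giving y = 7/15.
Since Ivan is indifferent in equilibrium, Ivan's expected payoff equals the payoff from either row against (7/15, 8/15). Using s1: −2(7/15) + 2(8/15) = 2/15.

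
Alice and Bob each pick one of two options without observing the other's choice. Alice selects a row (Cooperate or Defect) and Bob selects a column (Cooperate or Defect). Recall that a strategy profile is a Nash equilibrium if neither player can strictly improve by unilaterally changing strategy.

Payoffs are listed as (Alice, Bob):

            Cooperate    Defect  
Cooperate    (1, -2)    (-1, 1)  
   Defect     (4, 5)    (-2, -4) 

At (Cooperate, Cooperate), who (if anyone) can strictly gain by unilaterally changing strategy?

Alice at (Cooperate, Cooperate) earns 1; deviating to Defect yields 4 — a strict improvement.
Bob earns -2; deviating to Defect yields 1 — a strict improvement.
Both Alice and Bob have strictly profitable deviations.

Both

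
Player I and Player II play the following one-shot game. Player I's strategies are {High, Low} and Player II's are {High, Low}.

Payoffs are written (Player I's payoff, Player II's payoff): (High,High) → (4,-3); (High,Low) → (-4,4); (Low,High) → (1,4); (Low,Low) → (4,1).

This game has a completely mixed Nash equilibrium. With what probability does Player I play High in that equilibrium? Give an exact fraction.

3/10

Let r be the probability that Player I plays High. In a completely mixed equilibrium, Player II must be indifferent between High and Low.
Player II's expected payoff from High is −3r + 4(1−r); from Low it is 4r + (1−r).
Setting these equal: −7r + 4 = 3r + 1, so r = 3/10.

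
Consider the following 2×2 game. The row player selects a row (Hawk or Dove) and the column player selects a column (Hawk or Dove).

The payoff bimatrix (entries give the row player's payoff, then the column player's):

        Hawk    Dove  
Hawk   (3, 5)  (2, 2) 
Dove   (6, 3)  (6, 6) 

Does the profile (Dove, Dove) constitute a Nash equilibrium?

Yes

At (Dove, Dove), the row player earns 6; switching to Hawk would give 2, so the row player has no profitable deviation.
The column player earns 6; switching to Hawk would give 3, so the column player has no profitable deviation.
Neither player can gain by a unilateral deviation, so this profile is a Nash equilibrium.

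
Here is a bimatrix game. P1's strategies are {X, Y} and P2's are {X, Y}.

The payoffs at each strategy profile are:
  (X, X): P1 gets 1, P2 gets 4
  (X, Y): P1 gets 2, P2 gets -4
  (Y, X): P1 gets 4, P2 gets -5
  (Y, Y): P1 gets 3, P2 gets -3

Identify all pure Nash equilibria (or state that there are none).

(Y, Y)

(X, X): P1 prefers Y (4 > 1) — not an equilibrium.
(X, Y): P1 prefers Y (3 > 2); P2 prefers X (4 > -4) — not an equilibrium.
(Y, X): P2 prefers Y (-3 > -5) — not an equilibrium.
(Y, Y): P1 gets 3 ≥ 2 from X, and P2 gets -3 ≥ -5 from X — Nash equilibrium.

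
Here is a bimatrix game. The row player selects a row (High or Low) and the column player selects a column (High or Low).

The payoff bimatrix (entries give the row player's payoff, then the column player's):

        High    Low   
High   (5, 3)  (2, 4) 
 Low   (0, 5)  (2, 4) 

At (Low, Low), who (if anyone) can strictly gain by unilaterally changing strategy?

The row player at (Low, Low) earns 2; deviating to High yields 2 — not better.
The column player earns 4; deviating to High yields 5 — a strict improvement.
Only the column player has a strictly profitable deviation.

The column player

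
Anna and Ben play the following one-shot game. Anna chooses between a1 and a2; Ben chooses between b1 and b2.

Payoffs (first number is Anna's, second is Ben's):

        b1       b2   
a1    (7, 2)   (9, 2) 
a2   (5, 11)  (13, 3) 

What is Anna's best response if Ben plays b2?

Against b2, Anna earns 9 from a1 and 13 from a2.
So a2 is the best response.

a2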